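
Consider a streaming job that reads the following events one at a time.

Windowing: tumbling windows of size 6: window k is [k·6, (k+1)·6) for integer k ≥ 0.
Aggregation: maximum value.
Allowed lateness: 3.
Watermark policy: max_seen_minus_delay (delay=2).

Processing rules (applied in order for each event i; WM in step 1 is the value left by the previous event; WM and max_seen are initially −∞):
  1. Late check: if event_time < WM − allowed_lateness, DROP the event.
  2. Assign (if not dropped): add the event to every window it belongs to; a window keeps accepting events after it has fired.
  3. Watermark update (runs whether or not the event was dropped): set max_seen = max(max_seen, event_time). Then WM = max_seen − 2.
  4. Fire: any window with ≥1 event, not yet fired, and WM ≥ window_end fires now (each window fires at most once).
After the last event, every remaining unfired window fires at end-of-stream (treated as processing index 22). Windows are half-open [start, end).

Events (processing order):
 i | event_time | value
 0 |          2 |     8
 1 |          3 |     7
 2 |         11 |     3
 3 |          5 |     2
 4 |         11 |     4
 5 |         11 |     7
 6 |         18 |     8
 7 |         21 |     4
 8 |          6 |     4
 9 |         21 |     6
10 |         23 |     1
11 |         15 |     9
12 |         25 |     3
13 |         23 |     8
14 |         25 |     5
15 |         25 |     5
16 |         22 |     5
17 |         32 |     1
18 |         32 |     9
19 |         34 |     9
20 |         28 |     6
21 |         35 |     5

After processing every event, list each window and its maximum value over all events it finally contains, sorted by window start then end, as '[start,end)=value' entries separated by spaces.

[0,6)=8 [6,12)=7 [18,24)=8 [24,30)=5 [30,36)=9

i=0 t=2 v=8: → [0,6); WM=0
i=1 t=3 v=7: → [0,6); WM=1
i=2 t=11 v=3: → [6,12); WM=9; [0,6) fires=8
i=3 t=5 v=2: DROP (t<9-3); WM=9
i=4 t=11 v=4: → [6,12); WM=9
i=5 t=11 v=7: → [6,12); WM=9
i=6 t=18 v=8: → [18,24); WM=16; [6,12) fires=7
i=7 t=21 v=4: → [18,24); WM=19
i=8 t=6 v=4: DROP (t<19-3); WM=19
i=9 t=21 v=6: → [18,24); WM=19
i=10 t=23 v=1: → [18,24); WM=21
i=11 t=15 v=9: DROP (t<21-3); WM=21
i=12 t=25 v=3: → [24,30); WM=23
i=13 t=23 v=8: → [18,24); WM=23
i=14 t=25 v=5: → [24,30); WM=23
i=15 t=25 v=5: → [24,30); WM=23
i=16 t=22 v=5: → [18,24); WM=23
i=17 t=32 v=1: → [30,36); WM=30; [18,24) fires=8 [24,30) fires=5
i=18 t=32 v=9: → [30,36); WM=30
i=19 t=34 v=9: → [30,36); WM=32
i=20 t=28 v=6: DROP (t<32-3); WM=32
i=21 t=35 v=5: → [30,36); WM=33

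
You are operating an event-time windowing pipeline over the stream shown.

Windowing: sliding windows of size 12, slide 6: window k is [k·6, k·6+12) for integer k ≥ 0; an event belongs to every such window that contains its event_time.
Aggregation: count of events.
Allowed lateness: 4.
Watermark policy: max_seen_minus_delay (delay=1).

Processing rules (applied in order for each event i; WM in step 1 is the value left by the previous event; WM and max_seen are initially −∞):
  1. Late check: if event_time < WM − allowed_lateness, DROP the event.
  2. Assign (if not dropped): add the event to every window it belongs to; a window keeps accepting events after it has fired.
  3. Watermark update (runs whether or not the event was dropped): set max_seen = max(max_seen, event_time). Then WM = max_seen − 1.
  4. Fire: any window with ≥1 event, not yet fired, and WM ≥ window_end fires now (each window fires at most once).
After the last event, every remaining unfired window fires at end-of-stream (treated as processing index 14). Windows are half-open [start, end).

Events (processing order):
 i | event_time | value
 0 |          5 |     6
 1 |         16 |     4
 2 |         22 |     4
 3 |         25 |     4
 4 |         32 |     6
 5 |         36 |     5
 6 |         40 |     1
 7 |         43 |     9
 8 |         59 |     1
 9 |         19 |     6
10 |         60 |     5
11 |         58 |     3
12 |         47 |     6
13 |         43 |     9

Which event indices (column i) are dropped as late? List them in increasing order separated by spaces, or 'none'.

i=0 t=5 v=6: → [0,12); WM=4
i=1 t=16 v=4: → [12,24),[6,18); WM=15; [0,12) fires=1
i=2 t=22 v=4: → [18,30),[12,24); WM=21; [6,18) fires=1
i=3 t=25 v=4: → [24,36),[18,30); WM=24; [12,24) fires=2
i=4 t=32 v=6: → [30,42),[24,36); WM=31; [18,30) fires=2
i=5 t=36 v=5: → [36,48),[30,42); WM=35
i=6 t=40 v=1: → [36,48),[30,42); WM=39; [24,36) fires=2
i=7 t=43 v=9: → [42,54),[36,48); WM=42; [30,42) fires=3
i=8 t=59 v=1: → [54,66),[48,60); WM=58; [36,48) fires=3 [42,54) fires=1
i=9 t=19 v=6: DROP (t<58-4); WM=58
i=10 t=60 v=5: → [60,72),[54,66); WM=59
i=11 t=58 v=3: → [54,66),[48,60); WM=59
i=12 t=47 v=6: DROP (t<59-4); WM=59
i=13 t=43 v=9: DROP (t<59-4); WM=59

9 12 13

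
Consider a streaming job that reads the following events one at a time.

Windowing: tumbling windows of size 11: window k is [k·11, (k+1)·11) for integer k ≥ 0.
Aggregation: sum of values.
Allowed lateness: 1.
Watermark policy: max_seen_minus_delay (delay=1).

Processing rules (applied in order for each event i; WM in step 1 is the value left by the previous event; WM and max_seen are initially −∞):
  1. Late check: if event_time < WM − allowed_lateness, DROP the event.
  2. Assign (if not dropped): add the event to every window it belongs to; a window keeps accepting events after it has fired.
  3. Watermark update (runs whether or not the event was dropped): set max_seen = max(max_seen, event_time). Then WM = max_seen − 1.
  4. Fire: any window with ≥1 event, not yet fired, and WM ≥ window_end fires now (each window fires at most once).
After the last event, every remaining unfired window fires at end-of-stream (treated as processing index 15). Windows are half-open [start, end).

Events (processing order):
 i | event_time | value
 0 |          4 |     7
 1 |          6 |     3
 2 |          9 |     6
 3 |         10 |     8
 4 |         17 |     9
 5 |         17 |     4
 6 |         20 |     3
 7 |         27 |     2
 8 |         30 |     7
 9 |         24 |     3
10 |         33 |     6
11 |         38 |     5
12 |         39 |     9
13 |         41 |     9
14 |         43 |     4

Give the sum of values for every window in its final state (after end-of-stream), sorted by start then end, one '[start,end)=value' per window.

i=0 t=4 v=7: → [0,11); WM=3
i=1 t=6 v=3: → [0,11); WM=5
i=2 t=9 v=6: → [0,11); WM=8
i=3 t=10 v=8: → [0,11); WM=9
i=4 t=17 v=9: → [11,22); WM=16; [0,11) fires=24
i=5 t=17 v=4: → [11,22); WM=16
i=6 t=20 v=3: → [11,22); WM=19
i=7 t=27 v=2: → [22,33); WM=26; [11,22) fires=16
i=8 t=30 v=7: → [22,33); WM=29
i=9 t=24 v=3: DROP (t<29-1); WM=29
i=10 t=33 v=6: → [33,44); WM=32
i=11 t=38 v=5: → [33,44); WM=37; [22,33) fires=9
i=12 t=39 v=9: → [33,44); WM=38
i=13 t=41 v=9: → [33,44); WM=40
i=14 t=43 v=4: → [33,44); WM=42

[0,11)=24 [11,22)=16 [22,33)=9 [33,44)=33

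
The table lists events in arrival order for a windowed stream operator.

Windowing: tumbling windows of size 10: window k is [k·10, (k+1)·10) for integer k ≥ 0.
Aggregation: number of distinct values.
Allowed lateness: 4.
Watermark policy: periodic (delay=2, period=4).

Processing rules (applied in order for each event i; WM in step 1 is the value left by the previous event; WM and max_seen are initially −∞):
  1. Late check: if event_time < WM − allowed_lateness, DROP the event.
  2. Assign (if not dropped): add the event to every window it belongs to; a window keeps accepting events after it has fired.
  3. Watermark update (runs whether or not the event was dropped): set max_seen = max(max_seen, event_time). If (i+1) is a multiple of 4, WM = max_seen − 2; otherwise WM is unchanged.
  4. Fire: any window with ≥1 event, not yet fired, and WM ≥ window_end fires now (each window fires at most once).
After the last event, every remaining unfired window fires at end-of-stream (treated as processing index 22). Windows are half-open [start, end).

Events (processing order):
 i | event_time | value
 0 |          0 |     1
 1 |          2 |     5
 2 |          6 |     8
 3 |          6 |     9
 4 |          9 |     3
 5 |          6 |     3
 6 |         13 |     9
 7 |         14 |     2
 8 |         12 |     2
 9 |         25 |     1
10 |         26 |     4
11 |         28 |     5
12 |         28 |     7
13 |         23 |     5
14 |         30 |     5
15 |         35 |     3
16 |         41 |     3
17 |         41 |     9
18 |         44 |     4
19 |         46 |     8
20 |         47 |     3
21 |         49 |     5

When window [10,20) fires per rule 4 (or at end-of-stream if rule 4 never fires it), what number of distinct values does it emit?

2

i=0 t=0 v=1: → [0,10); WM=−∞
i=1 t=2 v=5: → [0,10); WM=−∞
i=2 t=6 v=8: → [0,10); WM=−∞
i=3 t=6 v=9: → [0,10); WM=4
i=4 t=9 v=3: → [0,10); WM=4
i=5 t=6 v=3: → [0,10); WM=4
i=6 t=13 v=9: → [10,20); WM=4
i=7 t=14 v=2: → [10,20); WM=12; [0,10) fires=5
i=8 t=12 v=2: → [10,20); WM=12
i=9 t=25 v=1: → [20,30); WM=12
i=10 t=26 v=4: → [20,30); WM=12
i=11 t=28 v=5: → [20,30); WM=26; [10,20) fires=2
i=12 t=28 v=7: → [20,30); WM=26
i=13 t=23 v=5: → [20,30); WM=26
i=14 t=30 v=5: → [30,40); WM=26
i=15 t=35 v=3: → [30,40); WM=33; [20,30) fires=4
i=16 t=41 v=3: → [40,50); WM=33
i=17 t=41 v=9: → [40,50); WM=33
i=18 t=44 v=4: → [40,50); WM=33
i=19 t=46 v=8: → [40,50); WM=44; [30,40) fires=2
i=20 t=47 v=3: → [40,50); WM=44
i=21 t=49 v=5: → [40,50); WM=44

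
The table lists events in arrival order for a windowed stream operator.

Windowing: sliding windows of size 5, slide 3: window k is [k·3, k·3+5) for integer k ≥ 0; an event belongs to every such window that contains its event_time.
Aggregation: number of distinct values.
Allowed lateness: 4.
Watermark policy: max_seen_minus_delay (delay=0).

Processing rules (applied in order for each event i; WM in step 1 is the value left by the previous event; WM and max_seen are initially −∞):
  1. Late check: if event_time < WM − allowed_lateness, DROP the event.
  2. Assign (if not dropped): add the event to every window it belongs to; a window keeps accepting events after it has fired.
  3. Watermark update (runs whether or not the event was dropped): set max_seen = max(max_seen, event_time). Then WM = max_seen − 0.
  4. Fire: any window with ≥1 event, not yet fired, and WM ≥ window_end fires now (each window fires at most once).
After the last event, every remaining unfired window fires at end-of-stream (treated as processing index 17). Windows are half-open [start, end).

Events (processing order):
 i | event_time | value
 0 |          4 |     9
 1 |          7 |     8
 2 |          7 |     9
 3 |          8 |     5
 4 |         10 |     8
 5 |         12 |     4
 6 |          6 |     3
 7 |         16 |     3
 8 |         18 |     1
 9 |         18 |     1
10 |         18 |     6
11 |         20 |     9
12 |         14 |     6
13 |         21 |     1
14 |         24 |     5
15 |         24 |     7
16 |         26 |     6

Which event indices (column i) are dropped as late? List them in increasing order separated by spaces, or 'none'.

i=0 t=4 v=9: → [3,8),[0,5); WM=4
i=1 t=7 v=8: → [6,11),[3,8); WM=7; [0,5) fires=1
i=2 t=7 v=9: → [6,11),[3,8); WM=7
i=3 t=8 v=5: → [6,11); WM=8; [3,8) fires=2
i=4 t=10 v=8: → [9,14),[6,11); WM=10
i=5 t=12 v=4: → [12,17),[9,14); WM=12; [6,11) fires=3
i=6 t=6 v=3: DROP (t<12-4); WM=12
i=7 t=16 v=3: → [15,20),[12,17); WM=16; [9,14) fires=2
i=8 t=18 v=1: → [18,23),[15,20); WM=18; [12,17) fires=2
i=9 t=18 v=1: → [18,23),[15,20); WM=18
i=10 t=18 v=6: → [18,23),[15,20); WM=18
i=11 t=20 v=9: → [18,23); WM=20; [15,20) fires=3
i=12 t=14 v=6: DROP (t<20-4); WM=20
i=13 t=21 v=1: → [21,26),[18,23); WM=21
i=14 t=24 v=5: → [24,29),[21,26); WM=24; [18,23) fires=3
i=15 t=24 v=7: → [24,29),[21,26); WM=24
i=16 t=26 v=6: → [24,29); WM=26; [21,26) fires=3

6 12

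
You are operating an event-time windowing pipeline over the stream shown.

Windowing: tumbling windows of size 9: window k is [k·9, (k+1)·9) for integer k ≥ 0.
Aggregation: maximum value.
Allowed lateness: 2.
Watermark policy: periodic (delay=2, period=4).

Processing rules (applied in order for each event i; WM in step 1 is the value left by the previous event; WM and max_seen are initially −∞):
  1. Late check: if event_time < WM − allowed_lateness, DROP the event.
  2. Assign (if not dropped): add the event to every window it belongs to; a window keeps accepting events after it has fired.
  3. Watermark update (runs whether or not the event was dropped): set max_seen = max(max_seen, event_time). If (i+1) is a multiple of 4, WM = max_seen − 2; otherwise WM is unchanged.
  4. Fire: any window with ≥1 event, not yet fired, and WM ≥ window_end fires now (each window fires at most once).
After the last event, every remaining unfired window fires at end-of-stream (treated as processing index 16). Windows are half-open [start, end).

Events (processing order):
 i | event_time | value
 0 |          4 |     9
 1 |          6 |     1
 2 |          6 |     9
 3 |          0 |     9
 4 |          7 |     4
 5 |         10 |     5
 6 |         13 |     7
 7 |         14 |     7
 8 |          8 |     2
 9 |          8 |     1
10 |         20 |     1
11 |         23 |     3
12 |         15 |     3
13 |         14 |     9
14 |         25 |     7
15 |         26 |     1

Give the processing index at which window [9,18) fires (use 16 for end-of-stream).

i=0 t=4 v=9: → [0,9); WM=−∞
i=1 t=6 v=1: → [0,9); WM=−∞
i=2 t=6 v=9: → [0,9); WM=−∞
i=3 t=0 v=9: → [0,9); WM=4
i=4 t=7 v=4: → [0,9); WM=4
i=5 t=10 v=5: → [9,18); WM=4
i=6 t=13 v=7: → [9,18); WM=4
i=7 t=14 v=7: → [9,18); WM=12; [0,9) fires=9
i=8 t=8 v=2: DROP (t<12-2); WM=12
i=9 t=8 v=1: DROP (t<12-2); WM=12
i=10 t=20 v=1: → [18,27); WM=12
i=11 t=23 v=3: → [18,27); WM=21; [9,18) fires=7
i=12 t=15 v=3: DROP (t<21-2); WM=21
i=13 t=14 v=9: DROP (t<21-2); WM=21
i=14 t=25 v=7: → [18,27); WM=21
i=15 t=26 v=1: → [18,27); WM=24

11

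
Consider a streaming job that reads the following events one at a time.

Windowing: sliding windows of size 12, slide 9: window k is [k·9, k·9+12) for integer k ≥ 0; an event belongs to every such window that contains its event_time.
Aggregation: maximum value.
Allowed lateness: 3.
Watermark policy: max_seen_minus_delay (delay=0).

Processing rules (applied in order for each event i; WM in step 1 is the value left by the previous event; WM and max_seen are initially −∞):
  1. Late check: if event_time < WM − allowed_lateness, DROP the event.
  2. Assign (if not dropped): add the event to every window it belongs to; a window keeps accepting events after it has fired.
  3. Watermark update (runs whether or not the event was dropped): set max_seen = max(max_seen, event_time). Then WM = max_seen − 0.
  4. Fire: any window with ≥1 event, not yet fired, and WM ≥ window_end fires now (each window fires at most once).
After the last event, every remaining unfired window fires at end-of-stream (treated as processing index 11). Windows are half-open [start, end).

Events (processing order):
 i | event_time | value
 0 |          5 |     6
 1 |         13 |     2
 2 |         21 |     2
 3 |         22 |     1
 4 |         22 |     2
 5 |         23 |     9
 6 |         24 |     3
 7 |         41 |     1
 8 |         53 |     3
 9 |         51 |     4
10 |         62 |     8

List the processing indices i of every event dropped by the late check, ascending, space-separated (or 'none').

none

i=0 t=5 v=6: → [0,12); WM=5
i=1 t=13 v=2: → [9,21); WM=13; [0,12) fires=6
i=2 t=21 v=2: → [18,30); WM=21; [9,21) fires=2
i=3 t=22 v=1: → [18,30); WM=22
i=4 t=22 v=2: → [18,30); WM=22
i=5 t=23 v=9: → [18,30); WM=23
i=6 t=24 v=3: → [18,30); WM=24
i=7 t=41 v=1: → [36,48); WM=41; [18,30) fires=9
i=8 t=53 v=3: → [45,57); WM=53; [36,48) fires=1
i=9 t=51 v=4: → [45,57); WM=53
i=10 t=62 v=8: → [54,66); WM=62; [45,57) fires=4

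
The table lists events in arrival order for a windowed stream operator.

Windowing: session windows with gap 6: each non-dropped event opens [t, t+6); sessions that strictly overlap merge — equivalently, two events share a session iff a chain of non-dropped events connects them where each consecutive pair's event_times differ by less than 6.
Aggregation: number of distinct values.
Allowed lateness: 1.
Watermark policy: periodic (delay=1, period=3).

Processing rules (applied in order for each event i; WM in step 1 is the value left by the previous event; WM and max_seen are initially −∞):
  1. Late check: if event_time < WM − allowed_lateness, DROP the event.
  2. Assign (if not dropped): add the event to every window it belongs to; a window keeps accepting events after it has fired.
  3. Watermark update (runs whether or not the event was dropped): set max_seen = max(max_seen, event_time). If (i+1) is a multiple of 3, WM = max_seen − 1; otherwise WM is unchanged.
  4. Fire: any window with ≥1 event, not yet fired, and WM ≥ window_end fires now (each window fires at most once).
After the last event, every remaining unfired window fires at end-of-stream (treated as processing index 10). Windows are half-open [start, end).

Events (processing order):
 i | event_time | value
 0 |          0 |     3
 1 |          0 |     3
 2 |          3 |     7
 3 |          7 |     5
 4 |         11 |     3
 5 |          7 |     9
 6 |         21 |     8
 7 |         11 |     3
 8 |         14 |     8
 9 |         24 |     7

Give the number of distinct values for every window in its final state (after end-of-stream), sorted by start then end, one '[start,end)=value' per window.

i=0 t=0 v=3: → [0,6); WM=−∞
i=1 t=0 v=3: → [0,6); WM=−∞
i=2 t=3 v=7: → [0,9); WM=2
i=3 t=7 v=5: → [0,13); WM=2
i=4 t=11 v=3: → [0,17); WM=2
i=5 t=7 v=9: → [0,17); WM=10
i=6 t=21 v=8: → [21,27); WM=10
i=7 t=11 v=3: → [0,17); WM=10
i=8 t=14 v=8: → [0,20); WM=20
i=9 t=24 v=7: → [21,30); WM=20

[0,20)=5 [21,30)=2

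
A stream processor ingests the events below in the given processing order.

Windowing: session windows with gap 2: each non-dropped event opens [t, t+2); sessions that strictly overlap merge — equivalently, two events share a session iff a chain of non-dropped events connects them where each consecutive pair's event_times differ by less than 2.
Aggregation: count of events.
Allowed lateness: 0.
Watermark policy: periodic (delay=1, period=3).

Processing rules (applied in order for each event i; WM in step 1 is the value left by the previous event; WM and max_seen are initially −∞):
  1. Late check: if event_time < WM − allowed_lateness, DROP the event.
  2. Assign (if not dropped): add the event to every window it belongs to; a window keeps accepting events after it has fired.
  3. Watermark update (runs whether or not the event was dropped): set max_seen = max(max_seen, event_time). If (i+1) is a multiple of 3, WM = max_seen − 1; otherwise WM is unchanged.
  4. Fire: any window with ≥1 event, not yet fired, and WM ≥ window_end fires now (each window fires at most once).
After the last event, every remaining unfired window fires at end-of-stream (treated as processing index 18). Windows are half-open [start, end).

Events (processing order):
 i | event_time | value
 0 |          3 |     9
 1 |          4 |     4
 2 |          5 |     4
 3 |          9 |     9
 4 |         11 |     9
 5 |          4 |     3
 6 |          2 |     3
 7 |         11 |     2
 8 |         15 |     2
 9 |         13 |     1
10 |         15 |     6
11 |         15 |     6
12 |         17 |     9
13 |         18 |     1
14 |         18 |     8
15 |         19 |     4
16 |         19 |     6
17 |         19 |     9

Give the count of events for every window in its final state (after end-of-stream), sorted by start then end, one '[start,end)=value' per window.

[3,7)=4 [9,11)=1 [11,13)=2 [15,17)=3 [17,21)=6

i=0 t=3 v=9: → [3,5); WM=−∞
i=1 t=4 v=4: → [3,6); WM=−∞
i=2 t=5 v=4: → [3,7); WM=4
i=3 t=9 v=9: → [9,11); WM=4
i=4 t=11 v=9: → [11,13); WM=4
i=5 t=4 v=3: → [3,7); WM=10
i=6 t=2 v=3: DROP (t<10-0); WM=10
i=7 t=11 v=2: → [11,13); WM=10
i=8 t=15 v=2: → [15,17); WM=14
i=9 t=13 v=1: DROP (t<14-0); WM=14
i=10 t=15 v=6: → [15,17); WM=14
i=11 t=15 v=6: → [15,17); WM=14
i=12 t=17 v=9: → [17,19); WM=14
i=13 t=18 v=1: → [17,20); WM=14
i=14 t=18 v=8: → [17,20); WM=17
i=15 t=19 v=4: → [17,21); WM=17
i=16 t=19 v=6: → [17,21); WM=17
i=17 t=19 v=9: → [17,21); WM=18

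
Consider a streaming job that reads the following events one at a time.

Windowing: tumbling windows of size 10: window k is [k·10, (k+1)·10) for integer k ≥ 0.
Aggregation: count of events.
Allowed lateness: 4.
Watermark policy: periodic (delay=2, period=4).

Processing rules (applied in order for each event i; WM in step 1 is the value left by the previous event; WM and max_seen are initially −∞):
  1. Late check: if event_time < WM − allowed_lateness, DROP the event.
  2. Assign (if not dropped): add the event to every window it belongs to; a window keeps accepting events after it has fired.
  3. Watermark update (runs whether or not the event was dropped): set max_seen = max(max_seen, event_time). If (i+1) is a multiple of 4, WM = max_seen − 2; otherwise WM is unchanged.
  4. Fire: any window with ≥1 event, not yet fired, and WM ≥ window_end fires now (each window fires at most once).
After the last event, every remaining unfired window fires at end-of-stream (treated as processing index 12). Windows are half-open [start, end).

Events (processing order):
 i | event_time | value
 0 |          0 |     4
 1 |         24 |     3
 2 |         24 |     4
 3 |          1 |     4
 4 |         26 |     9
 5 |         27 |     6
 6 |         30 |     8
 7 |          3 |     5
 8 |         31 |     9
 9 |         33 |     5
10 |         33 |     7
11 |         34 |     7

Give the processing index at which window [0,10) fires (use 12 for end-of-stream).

i=0 t=0 v=4: → [0,10); WM=−∞
i=1 t=24 v=3: → [20,30); WM=−∞
i=2 t=24 v=4: → [20,30); WM=−∞
i=3 t=1 v=4: → [0,10); WM=22; [0,10) fires=2
i=4 t=26 v=9: → [20,30); WM=22
i=5 t=27 v=6: → [20,30); WM=22
i=6 t=30 v=8: → [30,40); WM=22
i=7 t=3 v=5: DROP (t<22-4); WM=28
i=8 t=31 v=9: → [30,40); WM=28
i=9 t=33 v=5: → [30,40); WM=28
i=10 t=33 v=7: → [30,40); WM=28
i=11 t=34 v=7: → [30,40); WM=32; [20,30) fires=4

3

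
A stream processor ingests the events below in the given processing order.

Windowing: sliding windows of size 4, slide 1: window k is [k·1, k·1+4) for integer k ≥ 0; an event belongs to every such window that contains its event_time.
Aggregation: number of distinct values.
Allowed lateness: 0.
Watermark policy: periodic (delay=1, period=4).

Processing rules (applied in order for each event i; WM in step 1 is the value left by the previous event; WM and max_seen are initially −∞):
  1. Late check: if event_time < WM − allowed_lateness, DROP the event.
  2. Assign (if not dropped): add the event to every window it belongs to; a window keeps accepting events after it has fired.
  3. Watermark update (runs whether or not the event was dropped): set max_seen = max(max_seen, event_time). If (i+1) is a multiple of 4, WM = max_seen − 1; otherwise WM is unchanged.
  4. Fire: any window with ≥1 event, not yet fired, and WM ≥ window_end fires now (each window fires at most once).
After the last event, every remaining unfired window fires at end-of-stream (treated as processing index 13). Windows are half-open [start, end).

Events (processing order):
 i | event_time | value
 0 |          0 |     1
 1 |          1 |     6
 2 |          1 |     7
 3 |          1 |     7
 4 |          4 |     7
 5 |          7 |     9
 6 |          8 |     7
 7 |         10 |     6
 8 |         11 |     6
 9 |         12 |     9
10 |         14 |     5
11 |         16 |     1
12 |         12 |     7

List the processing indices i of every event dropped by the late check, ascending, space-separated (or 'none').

i=0 t=0 v=1: → [0,4); WM=−∞
i=1 t=1 v=6: → [1,5),[0,4); WM=−∞
i=2 t=1 v=7: → [1,5),[0,4); WM=−∞
i=3 t=1 v=7: → [1,5),[0,4); WM=0
i=4 t=4 v=7: → [4,8),[3,7),[2,6),[1,5); WM=0
i=5 t=7 v=9: → [7,11),[6,10),[5,9),[4,8); WM=0
i=6 t=8 v=7: → [8,12),[7,11),[6,10),[5,9); WM=0
i=7 t=10 v=6: → [10,14),[9,13),[8,12),[7,11); WM=9; [0,4) fires=3 [1,5) fires=2 [2,6) fires=1 [3,7) fires=1 [4,8) fires=2 [5,9) fires=2
i=8 t=11 v=6: → [11,15),[10,14),[9,13),[8,12); WM=9
i=9 t=12 v=9: → [12,16),[11,15),[10,14),[9,13); WM=9
i=10 t=14 v=5: → [14,18),[13,17),[12,16),[11,15); WM=9
i=11 t=16 v=1: → [16,20),[15,19),[14,18),[13,17); WM=15; [6,10) fires=2 [7,11) fires=3 [8,12) fires=2 [9,13) fires=2 [10,14) fires=2 [11,15) fires=3
i=12 t=12 v=7: DROP (t<15-0); WM=15

12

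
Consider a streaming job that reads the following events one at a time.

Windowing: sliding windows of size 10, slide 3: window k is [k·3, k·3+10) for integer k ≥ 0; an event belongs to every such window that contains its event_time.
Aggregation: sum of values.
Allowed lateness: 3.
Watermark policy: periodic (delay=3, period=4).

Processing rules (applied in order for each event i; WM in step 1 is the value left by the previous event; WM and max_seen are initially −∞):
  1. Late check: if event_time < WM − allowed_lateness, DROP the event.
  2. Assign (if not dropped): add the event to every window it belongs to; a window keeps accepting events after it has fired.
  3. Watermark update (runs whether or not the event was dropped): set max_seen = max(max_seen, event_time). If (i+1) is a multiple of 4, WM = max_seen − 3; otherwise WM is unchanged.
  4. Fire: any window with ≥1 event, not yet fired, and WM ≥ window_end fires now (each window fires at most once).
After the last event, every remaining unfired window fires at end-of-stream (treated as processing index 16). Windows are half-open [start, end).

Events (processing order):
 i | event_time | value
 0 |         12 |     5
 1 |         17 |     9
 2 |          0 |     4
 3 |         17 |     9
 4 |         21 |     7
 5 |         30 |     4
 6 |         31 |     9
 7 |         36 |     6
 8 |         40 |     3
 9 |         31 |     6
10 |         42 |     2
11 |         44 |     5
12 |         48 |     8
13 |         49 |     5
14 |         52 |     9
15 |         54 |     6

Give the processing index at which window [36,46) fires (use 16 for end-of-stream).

i=0 t=12 v=5: → [12,22),[9,19),[6,16),[3,13); WM=−∞
i=1 t=17 v=9: → [15,25),[12,22),[9,19); WM=−∞
i=2 t=0 v=4: → [0,10); WM=−∞
i=3 t=17 v=9: → [15,25),[12,22),[9,19); WM=14; [0,10) fires=4 [3,13) fires=5
i=4 t=21 v=7: → [21,31),[18,28),[15,25),[12,22); WM=14
i=5 t=30 v=4: → [30,40),[27,37),[24,34),[21,31); WM=14
i=6 t=31 v=9: → [30,40),[27,37),[24,34); WM=14
i=7 t=36 v=6: → [36,46),[33,43),[30,40),[27,37); WM=33; [6,16) fires=5 [9,19) fires=23 [12,22) fires=30 [15,25) fires=25 [18,28) fires=7 [21,31) fires=11
i=8 t=40 v=3: → [39,49),[36,46),[33,43); WM=33
i=9 t=31 v=6: → [30,40),[27,37),[24,34); WM=33
i=10 t=42 v=2: → [42,52),[39,49),[36,46),[33,43); WM=33
i=11 t=44 v=5: → [42,52),[39,49),[36,46); WM=41; [24,34) fires=19 [27,37) fires=25 [30,40) fires=25
i=12 t=48 v=8: → [48,58),[45,55),[42,52),[39,49); WM=41
i=13 t=49 v=5: → [48,58),[45,55),[42,52); WM=41
i=14 t=52 v=9: → [51,61),[48,58),[45,55); WM=41
i=15 t=54 v=6: → [54,64),[51,61),[48,58),[45,55); WM=51; [33,43) fires=11 [36,46) fires=16 [39,49) fires=18

15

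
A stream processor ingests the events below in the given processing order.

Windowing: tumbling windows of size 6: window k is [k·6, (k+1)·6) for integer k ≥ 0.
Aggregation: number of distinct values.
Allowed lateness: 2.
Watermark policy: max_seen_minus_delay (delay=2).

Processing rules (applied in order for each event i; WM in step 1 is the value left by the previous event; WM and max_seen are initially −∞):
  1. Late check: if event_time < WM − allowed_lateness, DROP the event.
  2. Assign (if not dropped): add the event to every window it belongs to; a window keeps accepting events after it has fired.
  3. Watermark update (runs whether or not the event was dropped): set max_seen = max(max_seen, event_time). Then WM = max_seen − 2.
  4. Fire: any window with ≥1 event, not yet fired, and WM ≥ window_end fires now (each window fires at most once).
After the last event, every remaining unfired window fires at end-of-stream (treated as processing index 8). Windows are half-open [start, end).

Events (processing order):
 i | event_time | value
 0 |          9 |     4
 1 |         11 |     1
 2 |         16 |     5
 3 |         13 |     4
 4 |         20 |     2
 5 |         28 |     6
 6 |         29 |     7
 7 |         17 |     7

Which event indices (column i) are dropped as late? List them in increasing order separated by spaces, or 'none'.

i=0 t=9 v=4: → [6,12); WM=7
i=1 t=11 v=1: → [6,12); WM=9
i=2 t=16 v=5: → [12,18); WM=14; [6,12) fires=2
i=3 t=13 v=4: → [12,18); WM=14
i=4 t=20 v=2: → [18,24); WM=18; [12,18) fires=2
i=5 t=28 v=6: → [24,30); WM=26; [18,24) fires=1
i=6 t=29 v=7: → [24,30); WM=27
i=7 t=17 v=7: DROP (t<27-2); WM=27

7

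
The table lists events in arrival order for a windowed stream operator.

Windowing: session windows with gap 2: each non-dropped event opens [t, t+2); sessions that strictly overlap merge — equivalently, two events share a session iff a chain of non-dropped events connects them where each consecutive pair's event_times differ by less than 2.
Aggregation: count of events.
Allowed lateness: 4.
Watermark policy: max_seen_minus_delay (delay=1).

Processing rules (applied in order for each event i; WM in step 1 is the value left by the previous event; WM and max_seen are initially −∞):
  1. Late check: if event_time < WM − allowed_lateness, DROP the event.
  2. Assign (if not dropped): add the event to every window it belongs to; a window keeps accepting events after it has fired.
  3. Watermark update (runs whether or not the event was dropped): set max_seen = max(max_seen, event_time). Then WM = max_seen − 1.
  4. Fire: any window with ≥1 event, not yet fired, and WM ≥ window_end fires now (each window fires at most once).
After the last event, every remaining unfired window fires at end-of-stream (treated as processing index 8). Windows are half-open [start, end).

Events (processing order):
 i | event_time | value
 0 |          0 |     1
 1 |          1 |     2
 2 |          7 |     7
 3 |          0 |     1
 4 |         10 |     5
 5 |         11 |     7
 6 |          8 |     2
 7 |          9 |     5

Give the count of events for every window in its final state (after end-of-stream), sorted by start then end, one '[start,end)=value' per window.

[0,3)=2 [7,13)=5

i=0 t=0 v=1: → [0,2); WM=-1
i=1 t=1 v=2: → [0,3); WM=0
i=2 t=7 v=7: → [7,9); WM=6
i=3 t=0 v=1: DROP (t<6-4); WM=6
i=4 t=10 v=5: → [10,12); WM=9
i=5 t=11 v=7: → [10,13); WM=10
i=6 t=8 v=2: → [7,10); WM=10
i=7 t=9 v=5: → [7,13); WM=10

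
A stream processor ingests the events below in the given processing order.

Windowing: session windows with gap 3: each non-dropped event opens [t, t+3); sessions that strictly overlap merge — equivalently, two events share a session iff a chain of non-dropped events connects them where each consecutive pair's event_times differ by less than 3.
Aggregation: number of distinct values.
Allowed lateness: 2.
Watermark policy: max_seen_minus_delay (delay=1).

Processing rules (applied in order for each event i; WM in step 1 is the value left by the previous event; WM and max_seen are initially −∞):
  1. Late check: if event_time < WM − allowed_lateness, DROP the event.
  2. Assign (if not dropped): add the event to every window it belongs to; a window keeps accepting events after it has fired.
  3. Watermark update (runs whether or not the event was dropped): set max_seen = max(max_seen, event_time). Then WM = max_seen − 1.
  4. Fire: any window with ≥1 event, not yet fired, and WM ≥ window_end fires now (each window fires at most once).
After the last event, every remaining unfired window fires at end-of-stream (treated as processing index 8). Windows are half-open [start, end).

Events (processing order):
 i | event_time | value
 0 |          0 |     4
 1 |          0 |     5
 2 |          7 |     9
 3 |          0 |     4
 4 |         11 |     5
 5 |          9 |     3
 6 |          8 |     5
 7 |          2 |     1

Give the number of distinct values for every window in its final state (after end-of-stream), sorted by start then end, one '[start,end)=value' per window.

[0,3)=2 [7,14)=3

i=0 t=0 v=4: → [0,3); WM=-1
i=1 t=0 v=5: → [0,3); WM=-1
i=2 t=7 v=9: → [7,10); WM=6
i=3 t=0 v=4: DROP (t<6-2); WM=6
i=4 t=11 v=5: → [11,14); WM=10
i=5 t=9 v=3: → [7,14); WM=10
i=6 t=8 v=5: → [7,14); WM=10
i=7 t=2 v=1: DROP (t<10-2); WM=10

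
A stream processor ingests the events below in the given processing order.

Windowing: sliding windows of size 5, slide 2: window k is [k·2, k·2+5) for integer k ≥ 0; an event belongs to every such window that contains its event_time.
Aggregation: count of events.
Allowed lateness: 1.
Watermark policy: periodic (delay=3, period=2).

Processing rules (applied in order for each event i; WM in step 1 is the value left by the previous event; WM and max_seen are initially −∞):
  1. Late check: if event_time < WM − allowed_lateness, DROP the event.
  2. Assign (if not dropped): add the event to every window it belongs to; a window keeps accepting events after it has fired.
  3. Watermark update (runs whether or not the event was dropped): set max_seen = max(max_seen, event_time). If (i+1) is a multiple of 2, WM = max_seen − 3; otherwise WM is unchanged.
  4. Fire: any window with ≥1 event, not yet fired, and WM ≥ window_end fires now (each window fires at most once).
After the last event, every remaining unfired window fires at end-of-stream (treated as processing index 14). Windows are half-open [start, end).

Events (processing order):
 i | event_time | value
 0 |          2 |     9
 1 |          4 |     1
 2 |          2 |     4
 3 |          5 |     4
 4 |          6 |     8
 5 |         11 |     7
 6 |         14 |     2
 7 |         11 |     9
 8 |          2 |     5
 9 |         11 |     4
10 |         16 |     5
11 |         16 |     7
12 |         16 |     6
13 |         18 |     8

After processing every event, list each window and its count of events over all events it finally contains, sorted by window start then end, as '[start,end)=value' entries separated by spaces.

[0,5)=3 [2,7)=5 [4,9)=3 [6,11)=1 [8,13)=3 [10,15)=4 [12,17)=4 [14,19)=5 [16,21)=4 [18,23)=1

i=0 t=2 v=9: → [2,7),[0,5); WM=−∞
i=1 t=4 v=1: → [4,9),[2,7),[0,5); WM=1
i=2 t=2 v=4: → [2,7),[0,5); WM=1
i=3 t=5 v=4: → [4,9),[2,7); WM=2
i=4 t=6 v=8: → [6,11),[4,9),[2,7); WM=2
i=5 t=11 v=7: → [10,15),[8,13); WM=8; [0,5) fires=3 [2,7) fires=5
i=6 t=14 v=2: → [14,19),[12,17),[10,15); WM=8
i=7 t=11 v=9: → [10,15),[8,13); WM=11; [4,9) fires=3 [6,11) fires=1
i=8 t=2 v=5: DROP (t<11-1); WM=11
i=9 t=11 v=4: → [10,15),[8,13); WM=11
i=10 t=16 v=5: → [16,21),[14,19),[12,17); WM=11
i=11 t=16 v=7: → [16,21),[14,19),[12,17); WM=13; [8,13) fires=3
i=12 t=16 v=6: → [16,21),[14,19),[12,17); WM=13
i=13 t=18 v=8: → [18,23),[16,21),[14,19); WM=15; [10,15) fires=4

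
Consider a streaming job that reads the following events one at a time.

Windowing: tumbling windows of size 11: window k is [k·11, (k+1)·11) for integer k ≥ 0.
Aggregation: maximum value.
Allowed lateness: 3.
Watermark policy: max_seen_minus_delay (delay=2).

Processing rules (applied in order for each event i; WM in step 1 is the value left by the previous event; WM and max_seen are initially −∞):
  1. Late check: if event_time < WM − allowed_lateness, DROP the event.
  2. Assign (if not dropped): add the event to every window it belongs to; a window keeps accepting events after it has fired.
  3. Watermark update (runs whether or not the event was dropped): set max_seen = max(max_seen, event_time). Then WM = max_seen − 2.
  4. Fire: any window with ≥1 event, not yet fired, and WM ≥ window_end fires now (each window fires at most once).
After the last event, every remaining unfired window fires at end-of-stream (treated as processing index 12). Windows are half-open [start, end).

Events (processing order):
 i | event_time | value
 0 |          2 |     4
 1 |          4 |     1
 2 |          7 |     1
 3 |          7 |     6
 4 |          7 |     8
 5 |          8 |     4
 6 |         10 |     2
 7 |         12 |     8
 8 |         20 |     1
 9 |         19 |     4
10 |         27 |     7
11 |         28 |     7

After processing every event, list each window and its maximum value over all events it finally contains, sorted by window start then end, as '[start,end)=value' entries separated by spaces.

[0,11)=8 [11,22)=8 [22,33)=7

i=0 t=2 v=4: → [0,11); WM=0
i=1 t=4 v=1: → [0,11); WM=2
i=2 t=7 v=1: → [0,11); WM=5
i=3 t=7 v=6: → [0,11); WM=5
i=4 t=7 v=8: → [0,11); WM=5
i=5 t=8 v=4: → [0,11); WM=6
i=6 t=10 v=2: → [0,11); WM=8
i=7 t=12 v=8: → [11,22); WM=10
i=8 t=20 v=1: → [11,22); WM=18; [0,11) fires=8
i=9 t=19 v=4: → [11,22); WM=18
i=10 t=27 v=7: → [22,33); WM=25; [11,22) fires=8
i=11 t=28 v=7: → [22,33); WM=26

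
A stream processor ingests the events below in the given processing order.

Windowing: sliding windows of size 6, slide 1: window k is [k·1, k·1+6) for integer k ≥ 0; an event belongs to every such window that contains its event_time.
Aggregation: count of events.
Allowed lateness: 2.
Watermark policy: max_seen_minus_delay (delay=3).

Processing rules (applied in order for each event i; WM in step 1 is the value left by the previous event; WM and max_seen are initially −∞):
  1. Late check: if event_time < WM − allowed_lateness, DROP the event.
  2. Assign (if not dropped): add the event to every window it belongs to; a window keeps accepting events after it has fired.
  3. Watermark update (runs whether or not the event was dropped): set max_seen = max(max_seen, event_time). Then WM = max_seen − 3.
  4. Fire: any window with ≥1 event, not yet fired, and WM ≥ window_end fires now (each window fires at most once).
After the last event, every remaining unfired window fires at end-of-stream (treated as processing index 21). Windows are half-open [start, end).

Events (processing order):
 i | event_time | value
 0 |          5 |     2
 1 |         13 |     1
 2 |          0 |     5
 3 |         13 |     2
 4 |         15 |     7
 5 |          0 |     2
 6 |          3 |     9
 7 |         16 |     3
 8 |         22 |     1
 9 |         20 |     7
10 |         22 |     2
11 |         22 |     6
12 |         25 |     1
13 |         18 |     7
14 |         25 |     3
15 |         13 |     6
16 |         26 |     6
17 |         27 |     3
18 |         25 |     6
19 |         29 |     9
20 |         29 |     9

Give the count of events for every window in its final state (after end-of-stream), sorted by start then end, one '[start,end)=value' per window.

[0,6)=1 [1,7)=1 [2,8)=1 [3,9)=1 [4,10)=1 [5,11)=1 [8,14)=2 [9,15)=2 [10,16)=3 [11,17)=4 [12,18)=4 [13,19)=4 [14,20)=2 [15,21)=3 [16,22)=2 [17,23)=4 [18,24)=4 [19,25)=4 [20,26)=7 [21,27)=7 [22,28)=8 [23,29)=5 [24,30)=7 [25,31)=7 [26,32)=4 [27,33)=3 [28,34)=2 [29,35)=2

i=0 t=5 v=2: → [5,11),[4,10),[3,9),[2,8),[1,7),[0,6); WM=2
i=1 t=13 v=1: → [13,19),[12,18),[11,17),[10,16),[9,15),[8,14); WM=10; [0,6) fires=1 [1,7) fires=1 [2,8) fires=1 [3,9) fires=1 [4,10) fires=1
i=2 t=0 v=5: DROP (t<10-2); WM=10
i=3 t=13 v=2: → [13,19),[12,18),[11,17),[10,16),[9,15),[8,14); WM=10
i=4 t=15 v=7: → [15,21),[14,20),[13,19),[12,18),[11,17),[10,16); WM=12; [5,11) fires=1
i=5 t=0 v=2: DROP (t<12-2); WM=12
i=6 t=3 v=9: DROP (t<12-2); WM=12
i=7 t=16 v=3: → [16,22),[15,21),[14,20),[13,19),[12,18),[11,17); WM=13
i=8 t=22 v=1: → [22,28),[21,27),[20,26),[19,25),[18,24),[17,23); WM=19; [8,14) fires=2 [9,15) fires=2 [10,16) fires=3 [11,17) fires=4 [12,18) fires=4 [13,19) fires=4
i=9 t=20 v=7: → [20,26),[19,25),[18,24),[17,23),[16,22),[15,21); WM=19
i=10 t=22 v=2: → [22,28),[21,27),[20,26),[19,25),[18,24),[17,23); WM=19
i=11 t=22 v=6: → [22,28),[21,27),[20,26),[19,25),[18,24),[17,23); WM=19
i=12 t=25 v=1: → [25,31),[24,30),[23,29),[22,28),[21,27),[20,26); WM=22; [14,20) fires=2 [15,21) fires=3 [16,22) fires=2
i=13 t=18 v=7: DROP (t<22-2); WM=22
i=14 t=25 v=3: → [25,31),[24,30),[23,29),[22,28),[21,27),[20,26); WM=22
i=15 t=13 v=6: DROP (t<22-2); WM=22
i=16 t=26 v=6: → [26,32),[25,31),[24,30),[23,29),[22,28),[21,27); WM=23; [17,23) fires=4
i=17 t=27 v=3: → [27,33),[26,32),[25,31),[24,30),[23,29),[22,28); WM=24; [18,24) fires=4
i=18 t=25 v=6: → [25,31),[24,30),[23,29),[22,28),[21,27),[20,26); WM=24
i=19 t=29 v=9: → [29,35),[28,34),[27,33),[26,32),[25,31),[24,30); WM=26; [19,25) fires=4 [20,26) fires=7
i=20 t=29 v=9: → [29,35),[28,34),[27,33),[26,32),[25,31),[24,30); WM=26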